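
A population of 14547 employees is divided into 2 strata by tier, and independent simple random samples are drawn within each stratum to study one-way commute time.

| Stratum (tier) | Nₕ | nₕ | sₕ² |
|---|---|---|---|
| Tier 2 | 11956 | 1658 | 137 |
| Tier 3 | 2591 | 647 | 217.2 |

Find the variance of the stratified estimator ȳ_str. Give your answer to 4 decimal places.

Var(ȳ_str) = Σₕ Wₕ²(1 − fₕ)sₕ²/nₕ with Wₕ = Nₕ/N, N = 14547.
Tier 2: Wₕ = 0.82188767; term = 0.82188767²·(1 − 0.13867514)·137/1658 = 0.048075959.
Tier 3: Wₕ = 0.17811233; term = 0.17811233²·(1 − 0.24971054)·217.2/647 = 0.0079904702.
Sum = 0.056066429.

0.0561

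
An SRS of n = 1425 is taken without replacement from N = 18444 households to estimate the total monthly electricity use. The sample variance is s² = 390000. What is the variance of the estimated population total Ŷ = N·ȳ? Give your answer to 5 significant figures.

Var(Ŷ) = N²·Var(ȳ) = N²·(1 − n/N)·s²/n.
f = 1425/18444 = 0.07726090; Var(ȳ) = 0.92273910·390000/1425 = 252.53912.
Var(Ŷ) = 18444² · 252.53912 = 8.5909045 × 10^10.

8.5909 × 10^10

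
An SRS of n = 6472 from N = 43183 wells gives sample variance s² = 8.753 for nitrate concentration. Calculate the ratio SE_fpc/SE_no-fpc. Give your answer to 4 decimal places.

0.9220

f = n/N = 6472/43183 = 0.14987379.
SE_no-fpc = √(s²/n) = 0.036775553; SE_fpc = √((1−f)s²/n) = 0.033907901.
Ratio = √(1−f) = 0.92202289.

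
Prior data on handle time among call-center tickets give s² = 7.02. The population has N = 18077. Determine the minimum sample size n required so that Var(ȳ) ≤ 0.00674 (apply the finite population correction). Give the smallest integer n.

Without fpc, n₀ = s²/D = 7.02/0.00674 = 1041.5430.
With fpc, (1 − n/N)·s²/n ≤ D requires n ≥ n₀/(1 + n₀/N) = 1041.5430/(1 + 1041.5430/18077) = 984.8017.
Rounding up, n = 985.

985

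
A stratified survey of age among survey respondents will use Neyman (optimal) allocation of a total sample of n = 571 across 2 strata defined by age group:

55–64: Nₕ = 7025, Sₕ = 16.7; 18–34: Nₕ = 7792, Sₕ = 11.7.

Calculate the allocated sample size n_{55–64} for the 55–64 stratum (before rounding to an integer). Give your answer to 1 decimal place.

Neyman allocation: nₕ = n·NₕSₕ / Σⱼ NⱼSⱼ.
Σ NⱼSⱼ = 7025·16.7 + 7792·11.7 = 208483.9.
n_{55–64} = 571·7025·16.7 / 208483.9 = 321.3.

321.3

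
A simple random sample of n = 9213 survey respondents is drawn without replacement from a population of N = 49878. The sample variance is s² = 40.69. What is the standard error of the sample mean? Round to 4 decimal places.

0.0600

Under SRS without replacement, Var(ȳ) = (1 − f)·s²/n with f = n/N = 9213/49878 = 0.18471069.
Var(ȳ) = (1 − 0.18471069)·40.69/9213 = 0.81528931·0.0044165853 = 0.0036007947.
SE(ȳ) = √(0.0036007947) = 0.0600.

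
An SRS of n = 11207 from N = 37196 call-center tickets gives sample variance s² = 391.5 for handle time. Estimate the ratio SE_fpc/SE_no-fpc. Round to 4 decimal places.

f = n/N = 11207/37196 = 0.30129584.
SE_no-fpc = √(s²/n) = 0.18690512; SE_fpc = √((1−f)s²/n) = 0.15623123.
Ratio = √(1−f) = 0.83588526.

0.8359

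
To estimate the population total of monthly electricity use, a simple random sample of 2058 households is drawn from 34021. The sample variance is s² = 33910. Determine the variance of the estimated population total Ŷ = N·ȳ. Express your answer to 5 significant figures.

Var(Ŷ) = N²·Var(ȳ) = N²·(1 − n/N)·s²/n.
f = 2058/34021 = 0.06049205; Var(ȳ) = 0.93950795·33910/2058 = 15.480425.
Var(Ŷ) = 34021² · 15.480425 = 1.7917484 × 10^10.

1.7917 × 10^10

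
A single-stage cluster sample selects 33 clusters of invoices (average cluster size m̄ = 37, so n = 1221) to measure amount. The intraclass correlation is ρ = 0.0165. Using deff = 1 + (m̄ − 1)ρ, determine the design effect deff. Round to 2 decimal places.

deff = 1 + (37 − 1)·0.0165 = 1 + 0.594 = 1.594.

1.59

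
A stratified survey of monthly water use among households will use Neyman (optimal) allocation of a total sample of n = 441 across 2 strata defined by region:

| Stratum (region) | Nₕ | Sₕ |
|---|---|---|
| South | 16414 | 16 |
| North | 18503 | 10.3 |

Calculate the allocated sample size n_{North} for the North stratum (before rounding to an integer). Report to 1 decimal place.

Neyman allocation: nₕ = n·NₕSₕ / Σⱼ NⱼSⱼ.
Σ NⱼSⱼ = 16414·16 + 18503·10.3 = 453204.9.
n_{North} = 441·18503·10.3 / 453204.9 = 185.4.

185.4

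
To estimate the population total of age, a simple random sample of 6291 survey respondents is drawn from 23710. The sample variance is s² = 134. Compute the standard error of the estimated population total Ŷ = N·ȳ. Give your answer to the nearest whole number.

Var(Ŷ) = N²·Var(ȳ) = N²·(1 − n/N)·s²/n.
f = 6291/23710 = 0.26533108; Var(ȳ) = 0.73466892·134/6291 = 0.015648646.
Var(Ŷ) = 23710² · 0.015648646 = 8.797107 × 10^6.
SE(Ŷ) = √(8.797107 × 10^6) = 2966.

2966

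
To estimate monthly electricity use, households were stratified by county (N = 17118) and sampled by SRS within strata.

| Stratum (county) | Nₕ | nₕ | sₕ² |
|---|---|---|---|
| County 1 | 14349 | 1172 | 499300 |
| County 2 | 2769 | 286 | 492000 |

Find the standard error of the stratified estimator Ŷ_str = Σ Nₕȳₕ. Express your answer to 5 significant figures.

Var(Ŷ_str) = Σₕ Nₕ²(1 − fₕ)sₕ²/nₕ.
County 1: 14349²·(1 − 1172/14349)·499300/1172 = 8.0551222 × 10^10.
County 2: 2769²·(1 − 286/2769)·492000/286 = 1.1827658 × 10^10.
Sum = 9.237888 × 10^10.
SE = √(9.237888 × 10^10) = 303940.

303940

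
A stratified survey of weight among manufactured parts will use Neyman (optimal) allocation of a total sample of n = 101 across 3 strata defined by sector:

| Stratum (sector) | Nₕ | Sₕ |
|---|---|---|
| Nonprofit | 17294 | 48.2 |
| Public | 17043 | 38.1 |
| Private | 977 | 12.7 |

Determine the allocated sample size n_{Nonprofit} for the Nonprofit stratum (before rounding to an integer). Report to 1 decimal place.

Neyman allocation: nₕ = n·NₕSₕ / Σⱼ NⱼSⱼ.
Σ NⱼSⱼ = 17294·48.2 + 17043·38.1 + 977·12.7 = 1.495317 × 10^6.
n_{Nonprofit} = 101·17294·48.2 / (1.495317 × 10^6) = 56.3.

56.3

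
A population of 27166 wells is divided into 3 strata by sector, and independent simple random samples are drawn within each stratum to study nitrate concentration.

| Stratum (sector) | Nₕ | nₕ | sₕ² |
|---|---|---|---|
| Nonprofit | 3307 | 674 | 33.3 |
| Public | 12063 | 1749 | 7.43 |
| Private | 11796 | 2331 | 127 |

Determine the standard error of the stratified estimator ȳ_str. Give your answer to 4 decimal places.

Var(ȳ_str) = Σₕ Wₕ²(1 − fₕ)sₕ²/nₕ with Wₕ = Nₕ/N, N = 27166.
Nonprofit: Wₕ = 0.12173305; term = 0.12173305²·(1 − 0.20381010)·33.3/674 = 5.8293214 × 10^-4.
Public: Wₕ = 0.44404771; term = 0.44404771²·(1 − 0.14498881)·7.43/1749 = 7.1619299 × 10^-4.
Private: Wₕ = 0.43421924; term = 0.43421924²·(1 − 0.19760936)·127/2331 = 0.008242623.
Sum = 0.0095417481.
SE = √(0.0095417481) = 0.0977.

0.0977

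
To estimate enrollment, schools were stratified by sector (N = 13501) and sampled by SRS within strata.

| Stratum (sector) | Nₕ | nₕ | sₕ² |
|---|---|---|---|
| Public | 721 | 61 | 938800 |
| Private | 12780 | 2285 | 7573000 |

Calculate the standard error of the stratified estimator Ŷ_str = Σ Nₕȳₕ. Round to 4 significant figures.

Var(Ŷ_str) = Σₕ Nₕ²(1 − fₕ)sₕ²/nₕ.
Public: 721²·(1 − 61/721)·938800/61 = 7.3235634 × 10^9.
Private: 12780²·(1 − 2285/12780)·7573000/2285 = 4.4452383 × 10^11.
Sum = 4.5184739 × 10^11.
SE = √(4.5184739 × 10^11) = 672200.

672200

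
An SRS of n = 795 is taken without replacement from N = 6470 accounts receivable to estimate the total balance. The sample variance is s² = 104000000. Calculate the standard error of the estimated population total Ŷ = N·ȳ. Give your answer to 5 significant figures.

2.1916 × 10^6

Var(Ŷ) = N²·Var(ȳ) = N²·(1 − n/N)·s²/n.
f = 795/6470 = 0.12287481; Var(ȳ) = 0.87712519·104000000/795 = 114743.42.
Var(Ŷ) = 6470² · 114743.42 = 4.8032628 × 10^12.
SE(Ŷ) = √(4.8032628 × 10^12) = 2.1916 × 10^6.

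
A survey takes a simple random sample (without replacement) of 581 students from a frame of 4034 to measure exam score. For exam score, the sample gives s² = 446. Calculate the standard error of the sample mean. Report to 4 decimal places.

0.8106

Under SRS without replacement, Var(ȳ) = (1 − f)·s²/n with f = n/N = 581/4034 = 0.14402578.
Var(ȳ) = (1 − 0.14402578)·446/581 = 0.85597422·0.767642 = 0.65708176.
SE(ȳ) = √(0.65708176) = 0.8106.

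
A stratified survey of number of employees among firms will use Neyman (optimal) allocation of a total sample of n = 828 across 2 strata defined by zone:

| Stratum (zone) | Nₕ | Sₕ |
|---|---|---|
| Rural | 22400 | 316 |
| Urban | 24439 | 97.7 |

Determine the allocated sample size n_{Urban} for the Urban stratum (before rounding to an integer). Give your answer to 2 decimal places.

208.85

Neyman allocation: nₕ = n·NₕSₕ / Σⱼ NⱼSⱼ.
Σ NⱼSⱼ = 22400·316 + 24439·97.7 = 9.4660903 × 10^6.
n_{Urban} = 828·24439·97.7 / (9.4660903 × 10^6) = 208.85.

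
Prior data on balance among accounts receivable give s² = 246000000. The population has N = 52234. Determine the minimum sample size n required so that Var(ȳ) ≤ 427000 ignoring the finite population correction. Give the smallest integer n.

577

Without fpc, n₀ = s²/D = 246000000/427000 = 576.1124.
Rounding up, n = 577.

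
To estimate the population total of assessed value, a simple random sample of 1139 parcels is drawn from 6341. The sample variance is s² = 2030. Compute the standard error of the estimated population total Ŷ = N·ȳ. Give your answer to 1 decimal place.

Var(Ŷ) = N²·Var(ȳ) = N²·(1 − n/N)·s²/n.
f = 1139/6341 = 0.17962466; Var(ȳ) = 0.82037534·2030/1139 = 1.4621264.
Var(Ŷ) = 6341² · 1.4621264 = 5.8789589 × 10^7.
SE(Ŷ) = √(5.8789589 × 10^7) = 7667.4.

7667.4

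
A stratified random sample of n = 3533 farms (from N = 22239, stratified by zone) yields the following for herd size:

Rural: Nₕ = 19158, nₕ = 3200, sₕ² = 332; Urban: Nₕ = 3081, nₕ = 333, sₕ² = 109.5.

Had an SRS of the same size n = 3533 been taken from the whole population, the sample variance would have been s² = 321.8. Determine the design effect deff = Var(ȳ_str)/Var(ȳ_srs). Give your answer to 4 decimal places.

0.9106

Var(ȳ_str) = Σ Wₕ²(1−fₕ)sₕ²/nₕ with Wₕ = Nₕ/22239:
  Rural: (19158/22239)²·(1−3200/19158)·332/3200 = 0.06413369
  Urban: (3081/22239)²·(1−333/3081)·109.5/333 = 0.0056292146
  → Var(ȳ_str) = 0.069762905.
Var(ȳ_srs) = (1 − 3533/22239)·321.8/3533 = 0.076613989.
deff = 0.069762905 / 0.076613989 = 0.9106.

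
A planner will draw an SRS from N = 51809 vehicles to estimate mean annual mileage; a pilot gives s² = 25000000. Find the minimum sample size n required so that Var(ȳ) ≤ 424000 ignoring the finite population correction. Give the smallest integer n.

Without fpc, n₀ = s²/D = 25000000/424000 = 58.9623.
Rounding up, n = 59.

59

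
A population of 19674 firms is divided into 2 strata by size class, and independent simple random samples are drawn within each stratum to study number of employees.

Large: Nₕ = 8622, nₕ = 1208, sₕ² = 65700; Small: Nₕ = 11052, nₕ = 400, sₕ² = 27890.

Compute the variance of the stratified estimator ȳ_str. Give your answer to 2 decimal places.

Var(ȳ_str) = Σₕ Wₕ²(1 − fₕ)sₕ²/nₕ with Wₕ = Nₕ/N, N = 19674.
Large: Wₕ = 0.43824337; term = 0.43824337²·(1 − 0.14010670)·65700/1208 = 8.9820135.
Small: Wₕ = 0.56175663; term = 0.56175663²·(1 − 0.03619254)·27890/400 = 21.206804.
Sum = 30.188818.

30.19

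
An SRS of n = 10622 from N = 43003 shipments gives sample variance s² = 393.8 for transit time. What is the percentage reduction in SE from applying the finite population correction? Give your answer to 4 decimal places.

f = n/N = 10622/43003 = 0.24700602.
SE_no-fpc = √(s²/n) = 0.19254609; SE_fpc = √((1−f)s²/n) = 0.16708231.
Ratio = √(1−f) = 0.86775226. Reduction = 100·(1 − 0.86775226) = 13.2248%.

13.2248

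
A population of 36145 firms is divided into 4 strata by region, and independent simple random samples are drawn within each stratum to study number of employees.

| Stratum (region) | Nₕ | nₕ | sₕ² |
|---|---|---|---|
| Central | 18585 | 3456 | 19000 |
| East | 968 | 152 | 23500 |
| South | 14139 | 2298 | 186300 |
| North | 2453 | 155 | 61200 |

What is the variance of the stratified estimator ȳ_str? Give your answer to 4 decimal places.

Var(ȳ_str) = Σₕ Wₕ²(1 − fₕ)sₕ²/nₕ with Wₕ = Nₕ/N, N = 36145.
Central: Wₕ = 0.51417900; term = 0.51417900²·(1 − 0.18595642)·19000/3456 = 1.1831947.
East: Wₕ = 0.02678102; term = 0.02678102²·(1 − 0.15702479)·23500/152 = 0.093474539.
South: Wₕ = 0.39117444; term = 0.39117444²·(1 − 0.16252917)·186300/2298 = 10.388993.
North: Wₕ = 0.06786554; term = 0.06786554²·(1 − 0.06318793)·61200/155 = 1.7036126.
Sum = 13.369275.

13.3693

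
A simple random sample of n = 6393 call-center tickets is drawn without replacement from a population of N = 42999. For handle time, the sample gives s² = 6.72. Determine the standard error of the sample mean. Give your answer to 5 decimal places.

Under SRS without replacement, Var(ȳ) = (1 − f)·s²/n with f = n/N = 6393/42999 = 0.14867788.
Var(ȳ) = (1 − 0.14867788)·6.72/6393 = 0.85132212·0.0010511497 = 8.9486699 × 10^-4.
SE(ȳ) = √(8.9486699 × 10^-4) = 0.02991.

0.02991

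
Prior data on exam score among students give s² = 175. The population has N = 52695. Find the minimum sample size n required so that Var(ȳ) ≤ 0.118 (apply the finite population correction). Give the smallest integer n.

Without fpc, n₀ = s²/D = 175/0.118 = 1483.0508.
With fpc, (1 − n/N)·s²/n ≤ D requires n ≥ n₀/(1 + n₀/N) = 1483.0508/(1 + 1483.0508/52695) = 1442.4543.
Rounding up, n = 1443.

1443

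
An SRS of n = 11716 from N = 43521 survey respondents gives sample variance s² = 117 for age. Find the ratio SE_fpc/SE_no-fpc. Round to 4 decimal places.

0.8549

f = n/N = 11716/43521 = 0.26920337.
SE_no-fpc = √(s²/n) = 0.099931694; SE_fpc = √((1−f)s²/n) = 0.085428251.
Ratio = √(1−f) = 0.85486644.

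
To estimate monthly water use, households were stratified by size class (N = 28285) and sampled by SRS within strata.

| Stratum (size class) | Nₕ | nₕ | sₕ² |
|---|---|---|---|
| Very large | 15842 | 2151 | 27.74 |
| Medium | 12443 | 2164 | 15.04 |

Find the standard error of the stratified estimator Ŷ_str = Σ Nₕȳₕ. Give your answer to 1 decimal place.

Var(Ŷ_str) = Σₕ Nₕ²(1 − fₕ)sₕ²/nₕ.
Very large: 15842²·(1 − 2151/15842)·27.74/2151 = 2.7971208 × 10^6.
Medium: 12443²·(1 − 2164/12443)·15.04/2164 = 888927.92.
Sum = 3.6860487 × 10^6.
SE = √(3.6860487 × 10^6) = 1919.9.

1919.9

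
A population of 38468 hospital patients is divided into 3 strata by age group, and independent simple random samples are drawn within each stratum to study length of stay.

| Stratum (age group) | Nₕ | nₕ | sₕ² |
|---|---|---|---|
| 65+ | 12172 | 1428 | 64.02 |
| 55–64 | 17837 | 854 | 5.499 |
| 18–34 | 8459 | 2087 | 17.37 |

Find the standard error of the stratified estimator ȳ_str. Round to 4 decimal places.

Var(ȳ_str) = Σₕ Wₕ²(1 − fₕ)sₕ²/nₕ with Wₕ = Nₕ/N, N = 38468.
65+: Wₕ = 0.31641884; term = 0.31641884²·(1 − 0.11731844)·64.02/1428 = 0.0039620157.
55–64: Wₕ = 0.46368410; term = 0.46368410²·(1 − 0.04787801)·5.499/854 = 0.001318144.
18–34: Wₕ = 0.21989706; term = 0.21989706²·(1 − 0.24671947)·17.37/2087 = 3.0316073 × 10^-4.
Sum = 0.0055833204.
SE = √(0.0055833204) = 0.0747.

0.0747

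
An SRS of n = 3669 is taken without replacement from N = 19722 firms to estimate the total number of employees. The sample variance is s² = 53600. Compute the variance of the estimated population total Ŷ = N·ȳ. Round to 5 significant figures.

4.6251 × 10^9

Var(Ŷ) = N²·Var(ȳ) = N²·(1 − n/N)·s²/n.
f = 3669/19722 = 0.18603590; Var(ȳ) = 0.81396410·53600/3669 = 11.891108.
Var(Ŷ) = 19722² · 11.891108 = 4.6251331 × 10^9.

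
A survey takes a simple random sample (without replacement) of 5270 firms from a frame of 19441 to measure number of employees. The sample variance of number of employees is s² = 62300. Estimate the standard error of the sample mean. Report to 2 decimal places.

Under SRS without replacement, Var(ȳ) = (1 − f)·s²/n with f = n/N = 5270/19441 = 0.27107659.
Var(ȳ) = (1 − 0.27107659)·62300/5270 = 0.72892341·11.821632 = 8.6170642.
SE(ȳ) = √(8.6170642) = 2.94.

2.94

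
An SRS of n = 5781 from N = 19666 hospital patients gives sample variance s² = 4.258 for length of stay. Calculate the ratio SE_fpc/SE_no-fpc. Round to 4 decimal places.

f = n/N = 5781/19666 = 0.29395912.
SE_no-fpc = √(s²/n) = 0.027139469; SE_fpc = √((1−f)s²/n) = 0.022804275.
Ratio = √(1−f) = 0.84026239.

0.8403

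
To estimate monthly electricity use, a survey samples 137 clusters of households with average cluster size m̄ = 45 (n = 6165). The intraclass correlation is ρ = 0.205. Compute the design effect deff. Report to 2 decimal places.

10.02

deff = 1 + (45 − 1)·0.205 = 1 + 9.02 = 10.02.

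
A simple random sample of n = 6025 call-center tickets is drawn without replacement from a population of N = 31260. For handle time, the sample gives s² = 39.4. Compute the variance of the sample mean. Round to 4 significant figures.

0.005279

Under SRS without replacement, Var(ȳ) = (1 − f)·s²/n with f = n/N = 6025/31260 = 0.19273832.
Var(ȳ) = (1 − 0.19273832)·39.4/6025 = 0.80726168·0.0065394191 = 0.0052790224.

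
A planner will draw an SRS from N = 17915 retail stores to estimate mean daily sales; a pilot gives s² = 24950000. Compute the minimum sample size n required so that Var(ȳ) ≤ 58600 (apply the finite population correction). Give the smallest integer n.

Without fpc, n₀ = s²/D = 24950000/58600 = 425.7679.
With fpc, (1 − n/N)·s²/n ≤ D requires n ≥ n₀/(1 + n₀/N) = 425.7679/(1 + 425.7679/17915) = 415.8840.
Rounding up, n = 416.

416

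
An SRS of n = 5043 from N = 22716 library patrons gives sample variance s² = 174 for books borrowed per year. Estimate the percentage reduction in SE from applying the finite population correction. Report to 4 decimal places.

f = n/N = 5043/22716 = 0.22200211.
SE_no-fpc = √(s²/n) = 0.18575056; SE_fpc = √((1−f)s²/n) = 0.16383978.
Ratio = √(1−f) = 0.88204189. Reduction = 100·(1 − 0.88204189) = 11.7958%.

11.7958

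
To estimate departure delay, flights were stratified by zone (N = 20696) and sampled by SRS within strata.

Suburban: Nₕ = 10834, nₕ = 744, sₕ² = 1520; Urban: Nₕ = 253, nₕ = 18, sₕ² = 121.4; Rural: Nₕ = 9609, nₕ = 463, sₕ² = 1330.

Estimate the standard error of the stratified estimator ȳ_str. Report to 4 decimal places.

1.0544

Var(ȳ_str) = Σₕ Wₕ²(1 − fₕ)sₕ²/nₕ with Wₕ = Nₕ/N, N = 20696.
Suburban: Wₕ = 0.52348280; term = 0.52348280²·(1 − 0.06867270)·1520/744 = 0.52140815.
Urban: Wₕ = 0.01222458; term = 0.01222458²·(1 − 0.07114625)·121.4/18 = 9.3618512 × 10^-4.
Rural: Wₕ = 0.46429262; term = 0.46429262²·(1 − 0.04818399)·1330/463 = 0.58939603.
Sum = 1.1117404.
SE = √(1.1117404) = 1.0544.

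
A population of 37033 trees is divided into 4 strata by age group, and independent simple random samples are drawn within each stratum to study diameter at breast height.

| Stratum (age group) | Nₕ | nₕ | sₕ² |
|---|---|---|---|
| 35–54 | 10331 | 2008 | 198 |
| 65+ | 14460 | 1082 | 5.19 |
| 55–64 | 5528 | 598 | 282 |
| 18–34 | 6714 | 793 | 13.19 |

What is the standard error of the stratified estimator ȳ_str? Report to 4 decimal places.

0.1293

Var(ȳ_str) = Σₕ Wₕ²(1 − fₕ)sₕ²/nₕ with Wₕ = Nₕ/N, N = 37033.
35–54: Wₕ = 0.27896741; term = 0.27896741²·(1 − 0.19436647)·198/2008 = 0.0061822412.
65+: Wₕ = 0.39046256; term = 0.39046256²·(1 − 0.07482711)·5.19/1082 = 6.7658411 × 10^-4.
55–64: Wₕ = 0.14927227; term = 0.14927227²·(1 − 0.10817656)·282/598 = 0.0093709817.
18–34: Wₕ = 0.18129776; term = 0.18129776²·(1 − 0.11811141)·13.19/793 = 4.8213673 × 10^-4.
Sum = 0.016711944.
SE = √(0.016711944) = 0.1293.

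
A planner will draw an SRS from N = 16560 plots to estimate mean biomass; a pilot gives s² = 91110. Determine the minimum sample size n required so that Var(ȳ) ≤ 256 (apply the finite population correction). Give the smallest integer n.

349

Without fpc, n₀ = s²/D = 91110/256 = 355.8984.
With fpc, (1 − n/N)·s²/n ≤ D requires n ≥ n₀/(1 + n₀/N) = 355.8984/(1 + 355.8984/16560) = 348.4106.
Rounding up, n = 349.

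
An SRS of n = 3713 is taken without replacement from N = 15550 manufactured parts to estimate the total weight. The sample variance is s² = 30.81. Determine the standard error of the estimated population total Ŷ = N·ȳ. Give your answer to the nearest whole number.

1236

Var(Ŷ) = N²·Var(ȳ) = N²·(1 − n/N)·s²/n.
f = 3713/15550 = 0.23877814; Var(ȳ) = 0.76122186·30.81/3713 = 0.0063165219.
Var(Ŷ) = 15550² · 0.0063165219 = 1.5273508 × 10^6.
SE(Ŷ) = √(1.5273508 × 10^6) = 1236.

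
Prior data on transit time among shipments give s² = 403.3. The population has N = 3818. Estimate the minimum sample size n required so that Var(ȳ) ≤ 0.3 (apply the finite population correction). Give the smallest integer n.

995

Without fpc, n₀ = s²/D = 403.3/0.3 = 1344.3333.
With fpc, (1 − n/N)·s²/n ≤ D requires n ≥ n₀/(1 + n₀/N) = 1344.3333/(1 + 1344.3333/3818) = 994.2528.
Rounding up, n = 995.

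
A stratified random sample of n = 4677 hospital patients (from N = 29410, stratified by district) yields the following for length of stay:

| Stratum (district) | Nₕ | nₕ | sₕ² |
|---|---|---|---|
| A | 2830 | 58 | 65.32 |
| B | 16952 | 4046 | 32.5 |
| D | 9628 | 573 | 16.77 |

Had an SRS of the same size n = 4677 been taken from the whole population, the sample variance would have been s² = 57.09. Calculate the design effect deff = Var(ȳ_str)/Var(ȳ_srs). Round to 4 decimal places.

Var(ȳ_str) = Σ Wₕ²(1−fₕ)sₕ²/nₕ with Wₕ = Nₕ/29410:
  A: (2830/29410)²·(1−58/2830)·65.32/58 = 0.010214281
  B: (16952/29410)²·(1−4046/16952)·32.5/4046 = 0.0020317957
  D: (9628/29410)²·(1−573/9628)·16.77/573 = 0.0029499383
  → Var(ȳ_str) = 0.015196015.
Var(ȳ_srs) = (1 − 4677/29410)·57.09/4677 = 0.010265366.
deff = 0.015196015 / 0.010265366 = 1.4803.

1.4803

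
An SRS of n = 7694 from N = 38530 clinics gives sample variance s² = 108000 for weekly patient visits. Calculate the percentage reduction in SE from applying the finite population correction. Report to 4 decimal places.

10.5399

f = n/N = 7694/38530 = 0.19968855.
SE_no-fpc = √(s²/n) = 3.7465867; SE_fpc = √((1−f)s²/n) = 3.3517012.
Ratio = √(1−f) = 0.89460128. Reduction = 100·(1 − 0.89460128) = 10.5399%.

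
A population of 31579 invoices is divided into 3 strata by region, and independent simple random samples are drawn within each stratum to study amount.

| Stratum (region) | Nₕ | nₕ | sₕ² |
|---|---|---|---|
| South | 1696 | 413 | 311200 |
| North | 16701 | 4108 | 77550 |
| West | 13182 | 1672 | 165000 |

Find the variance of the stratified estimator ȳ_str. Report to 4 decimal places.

Var(ȳ_str) = Σₕ Wₕ²(1 − fₕ)sₕ²/nₕ with Wₕ = Nₕ/N, N = 31579.
South: Wₕ = 0.05370658; term = 0.05370658²·(1 − 0.24351415)·311200/413 = 1.6441646.
North: Wₕ = 0.52886412; term = 0.52886412²·(1 − 0.24597330)·77550/4108 = 3.9813128.
West: Wₕ = 0.41742930; term = 0.41742930²·(1 − 0.12683963)·165000/1672 = 15.014385.
Sum = 20.639862.

20.6399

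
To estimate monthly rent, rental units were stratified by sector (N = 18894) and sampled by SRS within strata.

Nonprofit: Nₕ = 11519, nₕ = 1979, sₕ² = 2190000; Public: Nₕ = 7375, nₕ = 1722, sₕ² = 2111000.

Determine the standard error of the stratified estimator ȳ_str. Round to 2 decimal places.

Var(ȳ_str) = Σₕ Wₕ²(1 − fₕ)sₕ²/nₕ with Wₕ = Nₕ/N, N = 18894.
Nonprofit: Wₕ = 0.60966444; term = 0.60966444²·(1 − 0.17180311)·2190000/1979 = 340.65412.
Public: Wₕ = 0.39033556; term = 0.39033556²·(1 − 0.23349153)·2111000/1722 = 143.16876.
Sum = 483.82288.
SE = √(483.82288) = 22.00.

22.00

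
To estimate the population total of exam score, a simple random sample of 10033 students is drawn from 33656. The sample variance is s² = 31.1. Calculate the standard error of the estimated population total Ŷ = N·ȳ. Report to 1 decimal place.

1569.9

Var(Ŷ) = N²·Var(ȳ) = N²·(1 − n/N)·s²/n.
f = 10033/33656 = 0.29810435; Var(ȳ) = 0.70189565·31.1/10033 = 0.0021757156.
Var(Ŷ) = 33656² · 0.0021757156 = 2.4644904 × 10^6.
SE(Ŷ) = √(2.4644904 × 10^6) = 1569.9.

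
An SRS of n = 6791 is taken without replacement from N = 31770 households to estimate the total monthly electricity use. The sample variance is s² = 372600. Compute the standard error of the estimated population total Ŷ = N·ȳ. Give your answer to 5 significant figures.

Var(Ŷ) = N²·Var(ȳ) = N²·(1 − n/N)·s²/n.
f = 6791/31770 = 0.21375511; Var(ȳ) = 0.78624489·372600/6791 = 43.13869.
Var(Ŷ) = 31770² · 43.13869 = 4.3541299 × 10^10.
SE(Ŷ) = √(4.3541299 × 10^10) = 208670.

208670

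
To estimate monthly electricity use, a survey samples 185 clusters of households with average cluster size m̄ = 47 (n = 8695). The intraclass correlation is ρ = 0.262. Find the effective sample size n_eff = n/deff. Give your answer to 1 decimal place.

deff = 1 + (47 − 1)·0.262 = 1 + 12.052 = 13.052.
n_eff = 8695 / 13.052 = 666.2.

666.2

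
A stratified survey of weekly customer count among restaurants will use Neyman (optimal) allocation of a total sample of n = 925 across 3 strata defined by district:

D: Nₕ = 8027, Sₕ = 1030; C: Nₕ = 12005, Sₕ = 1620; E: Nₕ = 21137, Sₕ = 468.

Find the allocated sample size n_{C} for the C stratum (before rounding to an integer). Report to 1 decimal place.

478.3

Neyman allocation: nₕ = n·NₕSₕ / Σⱼ NⱼSⱼ.
Σ NⱼSⱼ = 8027·1030 + 12005·1620 + 21137·468 = 3.7608026 × 10^7.
n_{C} = 925·12005·1620 / (3.7608026 × 10^7) = 478.3.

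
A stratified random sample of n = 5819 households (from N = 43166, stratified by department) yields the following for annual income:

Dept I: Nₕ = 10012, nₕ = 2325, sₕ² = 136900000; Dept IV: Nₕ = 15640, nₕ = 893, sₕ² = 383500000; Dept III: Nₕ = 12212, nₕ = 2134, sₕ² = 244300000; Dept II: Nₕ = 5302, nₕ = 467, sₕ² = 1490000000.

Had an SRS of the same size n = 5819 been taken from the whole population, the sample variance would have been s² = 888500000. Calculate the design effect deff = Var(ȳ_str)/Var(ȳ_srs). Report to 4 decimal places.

Var(ȳ_str) = Σ Wₕ²(1−fₕ)sₕ²/nₕ with Wₕ = Nₕ/43166:
  Dept I: (10012/43166)²·(1−2325/10012)·136900000/2325 = 2432.0618
  Dept IV: (15640/43166)²·(1−893/15640)·383500000/893 = 53158.256
  Dept III: (12212/43166)²·(1−2134/12212)·244300000/2134 = 7561.4762
  Dept II: (5302/43166)²·(1−467/5302)·1490000000/467 = 43895.7
  → Var(ȳ_str) = 107047.49.
Var(ȳ_srs) = (1 − 5819/43166)·888500000/5819 = 132106.14.
deff = 107047.49 / 132106.14 = 0.8103.

0.8103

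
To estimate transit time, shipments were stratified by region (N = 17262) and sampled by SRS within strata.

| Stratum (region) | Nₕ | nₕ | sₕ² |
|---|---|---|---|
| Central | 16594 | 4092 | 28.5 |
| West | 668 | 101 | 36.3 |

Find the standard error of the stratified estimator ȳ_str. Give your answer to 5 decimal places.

Var(ȳ_str) = Σₕ Wₕ²(1 − fₕ)sₕ²/nₕ with Wₕ = Nₕ/N, N = 17262.
Central: Wₕ = 0.96130228; term = 0.96130228²·(1 − 0.24659515)·28.5/4092 = 0.0048490604.
West: Wₕ = 0.03869772; term = 0.03869772²·(1 − 0.15119760)·36.3/101 = 4.5683834 × 10^-4.
Sum = 0.0053058987.
SE = √(0.0053058987) = 0.07284.

0.07284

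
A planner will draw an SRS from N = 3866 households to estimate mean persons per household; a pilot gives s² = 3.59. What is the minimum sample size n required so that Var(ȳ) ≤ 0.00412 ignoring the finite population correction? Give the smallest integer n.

Without fpc, n₀ = s²/D = 3.59/0.00412 = 871.3592.
Rounding up, n = 872.

872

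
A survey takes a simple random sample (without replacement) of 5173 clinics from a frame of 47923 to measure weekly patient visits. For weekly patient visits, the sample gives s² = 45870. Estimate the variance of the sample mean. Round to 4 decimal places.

7.9100

Under SRS without replacement, Var(ȳ) = (1 − f)·s²/n with f = n/N = 5173/47923 = 0.10794399.
Var(ȳ) = (1 − 0.10794399)·45870/5173 = 0.89205601·8.8671951 = 7.9100346.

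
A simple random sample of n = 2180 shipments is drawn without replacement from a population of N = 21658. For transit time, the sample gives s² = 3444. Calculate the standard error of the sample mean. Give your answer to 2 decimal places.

Under SRS without replacement, Var(ȳ) = (1 − f)·s²/n with f = n/N = 2180/21658 = 0.10065565.
Var(ȳ) = (1 − 0.10065565)·3444/2180 = 0.89934435·1.5798165 = 1.4207991.
SE(ȳ) = √(1.4207991) = 1.19.

1.19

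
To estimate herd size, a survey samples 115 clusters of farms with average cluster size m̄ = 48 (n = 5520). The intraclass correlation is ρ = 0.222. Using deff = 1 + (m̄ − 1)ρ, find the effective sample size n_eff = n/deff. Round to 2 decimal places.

deff = 1 + (48 − 1)·0.222 = 1 + 10.434 = 11.434.
n_eff = 5520 / 11.434 = 482.77.

482.77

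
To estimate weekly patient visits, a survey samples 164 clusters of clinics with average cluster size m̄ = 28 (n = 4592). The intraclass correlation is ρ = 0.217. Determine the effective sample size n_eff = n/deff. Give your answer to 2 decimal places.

669.49

deff = 1 + (28 − 1)·0.217 = 1 + 5.859 = 6.859.
n_eff = 4592 / 6.859 = 669.49.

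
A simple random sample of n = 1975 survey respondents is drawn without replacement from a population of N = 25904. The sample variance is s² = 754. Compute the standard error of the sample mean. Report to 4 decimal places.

0.5939

Under SRS without replacement, Var(ȳ) = (1 − f)·s²/n with f = n/N = 1975/25904 = 0.07624305.
Var(ȳ) = (1 − 0.07624305)·754/1975 = 0.92375695·0.38177215 = 0.35266468.
SE(ȳ) = √(0.35266468) = 0.5939.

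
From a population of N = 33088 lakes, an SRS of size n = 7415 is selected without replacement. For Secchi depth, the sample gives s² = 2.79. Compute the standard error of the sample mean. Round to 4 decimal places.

0.0171

Under SRS without replacement, Var(ȳ) = (1 − f)·s²/n with f = n/N = 7415/33088 = 0.22409937.
Var(ȳ) = (1 − 0.22409937)·2.79/7415 = 0.77590063·3.7626433 × 10^-4 = 2.9194373 × 10^-4.
SE(ȳ) = √(2.9194373 × 10^-4) = 0.0171.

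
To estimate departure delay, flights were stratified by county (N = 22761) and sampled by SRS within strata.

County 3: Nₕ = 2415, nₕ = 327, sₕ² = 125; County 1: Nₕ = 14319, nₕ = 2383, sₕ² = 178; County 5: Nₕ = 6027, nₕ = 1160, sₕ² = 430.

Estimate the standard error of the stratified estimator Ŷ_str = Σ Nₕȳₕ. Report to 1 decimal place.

5056.4

Var(Ŷ_str) = Σₕ Nₕ²(1 − fₕ)sₕ²/nₕ.
County 3: 2415²·(1 − 327/2415)·125/327 = 1.9275688 × 10^6.
County 1: 14319²·(1 − 2383/14319)·178/2383 = 1.2766371 × 10^7.
County 5: 6027²·(1 − 1160/6027)·430/1160 = 1.0873591 × 10^7.
Sum = 2.5567531 × 10^7.
SE = √(2.5567531 × 10^7) = 5056.4.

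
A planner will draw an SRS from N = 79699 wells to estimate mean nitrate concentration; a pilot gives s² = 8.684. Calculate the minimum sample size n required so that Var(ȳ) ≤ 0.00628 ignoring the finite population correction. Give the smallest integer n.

1383

Without fpc, n₀ = s²/D = 8.684/0.00628 = 1382.8025.
Rounding up, n = 1383.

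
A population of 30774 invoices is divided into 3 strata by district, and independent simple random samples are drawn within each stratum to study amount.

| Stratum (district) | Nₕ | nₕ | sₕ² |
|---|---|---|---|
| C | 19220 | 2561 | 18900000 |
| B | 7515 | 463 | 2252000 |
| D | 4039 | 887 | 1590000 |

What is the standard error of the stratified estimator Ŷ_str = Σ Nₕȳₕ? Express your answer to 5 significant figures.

1.6259 × 10^6

Var(Ŷ_str) = Σₕ Nₕ²(1 − fₕ)sₕ²/nₕ.
C: 19220²·(1 − 2561/19220)·18900000/2561 = 2.36295 × 10^12.
B: 7515²·(1 − 463/7515)·2252000/463 = 2.5776781 × 10^11.
D: 4039²·(1 − 887/4039)·1590000/887 = 2.2820942 × 10^10.
Sum = 2.6435388 × 10^12.
SE = √(2.6435388 × 10^12) = 1.6259 × 10^6.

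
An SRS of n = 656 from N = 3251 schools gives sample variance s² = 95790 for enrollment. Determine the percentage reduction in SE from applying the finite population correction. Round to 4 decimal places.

10.6571

f = n/N = 656/3251 = 0.20178407.
SE_no-fpc = √(s²/n) = 12.083929; SE_fpc = √((1−f)s²/n) = 10.796136.
Ratio = √(1−f) = 0.89342931. Reduction = 100·(1 − 0.89342931) = 10.6571%.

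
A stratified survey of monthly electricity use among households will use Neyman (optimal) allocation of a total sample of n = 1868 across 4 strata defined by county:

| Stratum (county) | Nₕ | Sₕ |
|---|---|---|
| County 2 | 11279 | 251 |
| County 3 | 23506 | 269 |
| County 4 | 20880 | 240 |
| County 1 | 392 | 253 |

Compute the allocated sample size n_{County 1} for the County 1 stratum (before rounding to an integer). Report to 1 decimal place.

13.0

Neyman allocation: nₕ = n·NₕSₕ / Σⱼ NⱼSⱼ.
Σ NⱼSⱼ = 11279·251 + 23506·269 + 20880·240 + 392·253 = 1.4264519 × 10^7.
n_{County 1} = 1868·392·253 / (1.4264519 × 10^7) = 13.0.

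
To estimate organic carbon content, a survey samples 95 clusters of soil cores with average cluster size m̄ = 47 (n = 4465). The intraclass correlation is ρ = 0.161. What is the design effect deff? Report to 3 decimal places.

8.406

deff = 1 + (47 − 1)·0.161 = 1 + 7.406 = 8.406.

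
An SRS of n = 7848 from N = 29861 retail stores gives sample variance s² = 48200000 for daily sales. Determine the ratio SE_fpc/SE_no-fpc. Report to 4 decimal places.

f = n/N = 7848/29861 = 0.26281772.
SE_no-fpc = √(s²/n) = 78.368949; SE_fpc = √((1−f)s²/n) = 67.287046.
Ratio = √(1−f) = 0.85859320.

0.8586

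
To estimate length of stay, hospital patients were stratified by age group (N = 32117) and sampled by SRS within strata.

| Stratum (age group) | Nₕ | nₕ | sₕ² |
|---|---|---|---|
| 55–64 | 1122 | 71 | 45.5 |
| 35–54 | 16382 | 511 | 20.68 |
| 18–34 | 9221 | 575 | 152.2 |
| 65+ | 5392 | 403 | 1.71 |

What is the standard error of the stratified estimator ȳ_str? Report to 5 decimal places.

Var(ȳ_str) = Σₕ Wₕ²(1 − fₕ)sₕ²/nₕ with Wₕ = Nₕ/N, N = 32117.
55–64: Wₕ = 0.03493477; term = 0.03493477²·(1 − 0.06327986)·45.5/71 = 7.3261984 × 10^-4.
35–54: Wₕ = 0.51007255; term = 0.51007255²·(1 − 0.03119277)·20.68/511 = 0.010200722.
18–34: Wₕ = 0.28710652; term = 0.28710652²·(1 − 0.06235766)·152.2/575 = 0.020458327.
65+: Wₕ = 0.16788617; term = 0.16788617²·(1 − 0.07474036)·1.71/403 = 1.1065843 × 10^-4.
Sum = 0.031502327.
SE = √(0.031502327) = 0.17749.

0.17749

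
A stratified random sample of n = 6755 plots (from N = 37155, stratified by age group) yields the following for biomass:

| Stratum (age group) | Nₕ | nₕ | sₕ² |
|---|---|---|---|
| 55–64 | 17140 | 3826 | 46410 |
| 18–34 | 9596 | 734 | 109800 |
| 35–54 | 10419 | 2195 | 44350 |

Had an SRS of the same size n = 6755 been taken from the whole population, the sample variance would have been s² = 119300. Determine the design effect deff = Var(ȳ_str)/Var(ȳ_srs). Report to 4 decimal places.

Var(ȳ_str) = Σ Wₕ²(1−fₕ)sₕ²/nₕ with Wₕ = Nₕ/37155:
  55–64: (17140/37155)²·(1−3826/17140)·46410/3826 = 2.0051711
  18–34: (9596/37155)²·(1−734/9596)·109800/734 = 9.2149659
  35–54: (10419/37155)²·(1−2195/10419)·44350/2195 = 1.2541044
  → Var(ȳ_str) = 12.474241.
Var(ȳ_srs) = (1 − 6755/37155)·119300/6755 = 14.450118.
deff = 12.474241 / 14.450118 = 0.8633.

0.8633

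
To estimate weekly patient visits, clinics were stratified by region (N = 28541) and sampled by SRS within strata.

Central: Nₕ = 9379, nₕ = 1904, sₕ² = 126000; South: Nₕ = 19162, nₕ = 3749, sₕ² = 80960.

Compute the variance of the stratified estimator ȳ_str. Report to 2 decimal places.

13.53

Var(ȳ_str) = Σₕ Wₕ²(1 − fₕ)sₕ²/nₕ with Wₕ = Nₕ/N, N = 28541.
Central: Wₕ = 0.32861497; term = 0.32861497²·(1 − 0.20300672)·126000/1904 = 5.6955145.
South: Wₕ = 0.67138503; term = 0.67138503²·(1 − 0.19564764)·80960/3749 = 7.8296924.
Sum = 13.525207.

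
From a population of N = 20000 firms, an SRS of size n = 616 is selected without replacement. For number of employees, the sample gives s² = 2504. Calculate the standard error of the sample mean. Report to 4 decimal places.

1.9849

Under SRS without replacement, Var(ȳ) = (1 − f)·s²/n with f = n/N = 616/20000 = 0.03080000.
Var(ȳ) = (1 − 0.03080000)·2504/616 = 0.96920000·4.0649351 = 3.9397351.
SE(ȳ) = √(3.9397351) = 1.9849.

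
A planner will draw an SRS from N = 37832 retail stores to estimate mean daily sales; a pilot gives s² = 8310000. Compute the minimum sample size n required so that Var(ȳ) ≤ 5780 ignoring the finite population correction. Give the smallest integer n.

1438

Without fpc, n₀ = s²/D = 8310000/5780 = 1437.7163.
Rounding up, n = 1438.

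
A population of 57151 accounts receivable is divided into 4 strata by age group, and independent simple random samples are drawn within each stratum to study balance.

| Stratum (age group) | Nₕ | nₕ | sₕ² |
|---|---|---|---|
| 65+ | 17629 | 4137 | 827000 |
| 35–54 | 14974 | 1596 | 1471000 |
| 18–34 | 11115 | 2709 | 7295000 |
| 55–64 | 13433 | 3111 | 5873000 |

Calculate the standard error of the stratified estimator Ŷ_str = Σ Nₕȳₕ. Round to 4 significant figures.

Var(Ŷ_str) = Σₕ Nₕ²(1 − fₕ)sₕ²/nₕ.
65+: 17629²·(1 − 4137/17629)·827000/4137 = 4.7547096 × 10^10.
35–54: 14974²·(1 − 1596/14974)·1471000/1596 = 1.8463278 × 10^11.
18–34: 11115²·(1 − 2709/11115)·7295000/2709 = 2.5160261 × 10^11.
55–64: 13433²·(1 − 3111/13433)·5873000/3111 = 2.6175613 × 10^11.
Sum = 7.4553862 × 10^11.
SE = √(7.4553862 × 10^11) = 863400.

863400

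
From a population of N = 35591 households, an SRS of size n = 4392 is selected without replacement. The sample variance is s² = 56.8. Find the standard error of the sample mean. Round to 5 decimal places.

0.10647

Under SRS without replacement, Var(ȳ) = (1 − f)·s²/n with f = n/N = 4392/35591 = 0.12340198.
Var(ȳ) = (1 − 0.12340198)·56.8/4392 = 0.87659802·0.012932605 = 0.011336696.
SE(ȳ) = √(0.011336696) = 0.10647.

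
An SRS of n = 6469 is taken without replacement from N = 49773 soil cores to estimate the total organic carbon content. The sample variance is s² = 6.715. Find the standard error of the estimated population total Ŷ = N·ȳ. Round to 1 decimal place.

Var(Ŷ) = N²·Var(ȳ) = N²·(1 − n/N)·s²/n.
f = 6469/49773 = 0.12997006; Var(ȳ) = 0.87002994·6.715/6469 = 9.0311501 × 10^-4.
Var(Ŷ) = 49773² · (9.0311501 × 10^-4) = 2.2373334 × 10^6.
SE(Ŷ) = √(2.2373334 × 10^6) = 1495.8.

1495.8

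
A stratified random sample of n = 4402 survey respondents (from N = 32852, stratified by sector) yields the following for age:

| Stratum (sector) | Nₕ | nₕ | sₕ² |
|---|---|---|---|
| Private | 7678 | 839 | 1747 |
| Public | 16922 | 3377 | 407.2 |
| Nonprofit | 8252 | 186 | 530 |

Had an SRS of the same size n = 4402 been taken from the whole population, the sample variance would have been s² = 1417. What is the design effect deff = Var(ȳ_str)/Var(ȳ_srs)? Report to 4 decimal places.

1.0857

Var(ȳ_str) = Σ Wₕ²(1−fₕ)sₕ²/nₕ with Wₕ = Nₕ/32852:
  Private: (7678/32852)²·(1−839/7678)·1747/839 = 0.101309
  Public: (16922/32852)²·(1−3377/16922)·407.2/3377 = 0.025608479
  Nonprofit: (8252/32852)²·(1−186/8252)·530/186 = 0.17573438
  → Var(ȳ_str) = 0.30265186.
Var(ȳ_srs) = (1 − 4402/32852)·1417/4402 = 0.2787663.
deff = 0.30265186 / 0.2787663 = 1.0857.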